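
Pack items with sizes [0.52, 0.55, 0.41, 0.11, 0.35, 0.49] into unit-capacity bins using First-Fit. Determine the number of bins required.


Place items sequentially using First-Fit:
  Item 0.52 -> new Bin 1
  Item 0.55 -> new Bin 2
  Item 0.41 -> Bin 1 (now 0.93)
  Item 0.11 -> Bin 2 (now 0.66)
  Item 0.35 -> new Bin 3
  Item 0.49 -> Bin 3 (now 0.84)
Total bins used = 3

3


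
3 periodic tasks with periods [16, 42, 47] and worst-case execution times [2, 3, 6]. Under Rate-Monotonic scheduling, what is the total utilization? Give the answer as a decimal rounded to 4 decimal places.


Compute individual utilizations (exact fractions):
  Task 1: C/T = 2/16 = 1/8 (approx. 0.125)
  Task 2: C/T = 3/42 = 1/14 (approx. 0.0714)
  Task 3: C/T = 6/47 (approx. 0.1277)
Total utilization U = 1/8 + 1/14 + 6/47 = 853/2632
Rounded to 4 decimal places: U = 0.3241
RM (Liu & Layland) bound for 3 tasks = 0.779763; compare with U = 853/2632 (approx. 0.324088)
U <= bound, so schedulable by RM sufficient condition.

0.3241


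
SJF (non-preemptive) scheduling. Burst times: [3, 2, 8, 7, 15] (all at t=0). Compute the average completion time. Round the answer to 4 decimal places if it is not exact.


SJF order (ascending): [2, 3, 7, 8, 15]
Completion times:
  Job 1: burst=2, C=2
  Job 2: burst=3, C=5
  Job 3: burst=7, C=12
  Job 4: burst=8, C=20
  Job 5: burst=15, C=35
Average completion = 74/5 = 14.8

14.8


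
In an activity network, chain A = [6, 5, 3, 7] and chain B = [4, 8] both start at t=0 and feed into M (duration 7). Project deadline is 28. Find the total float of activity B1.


Forward pass: ES(B1) = sum of predecessors on chain B = 0
EF = ES + duration = 0 + 4 = 4
Backward pass: LF(M) = deadline = 28; LS(M) = 28 - 7 = 21
LF(B1) = LS(M) - sum(successors on chain B) = 21 - 8 = 13
LS = LF - duration = 13 - 4 = 9
Total float = LS - ES = 9 - 0 = 9

9


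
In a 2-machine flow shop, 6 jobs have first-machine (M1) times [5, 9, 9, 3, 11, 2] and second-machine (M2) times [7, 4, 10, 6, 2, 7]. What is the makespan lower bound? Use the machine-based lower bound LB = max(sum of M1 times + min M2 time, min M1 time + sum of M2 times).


LB1 = sum(M1 times) + min(M2 times) = 39 + 2 = 41
LB2 = min(M1 times) + sum(M2 times) = 2 + 36 = 38
Lower bound = max(LB1, LB2) = max(41, 38) = 41

41


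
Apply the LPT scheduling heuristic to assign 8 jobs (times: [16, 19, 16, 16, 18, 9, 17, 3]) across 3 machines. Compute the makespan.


Sort jobs in decreasing order (LPT): [19, 18, 17, 16, 16, 16, 9, 3]
Assign each job to the least loaded machine:
  Machine 1: jobs [19, 16], load = 35
  Machine 2: jobs [18, 16, 3], load = 37
  Machine 3: jobs [17, 16, 9], load = 42
Makespan = max load = 42

42


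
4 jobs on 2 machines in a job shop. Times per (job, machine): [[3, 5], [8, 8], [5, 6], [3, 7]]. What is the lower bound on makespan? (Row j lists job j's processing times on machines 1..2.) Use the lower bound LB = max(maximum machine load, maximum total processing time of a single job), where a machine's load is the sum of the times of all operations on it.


Machine loads:
  Machine 1: 3 + 8 + 5 + 3 = 19
  Machine 2: 5 + 8 + 6 + 7 = 26
Max machine load = 26
Job totals:
  Job 1: 8
  Job 2: 16
  Job 3: 11
  Job 4: 10
Max job total = 16
Lower bound = max(26, 16) = 26

26


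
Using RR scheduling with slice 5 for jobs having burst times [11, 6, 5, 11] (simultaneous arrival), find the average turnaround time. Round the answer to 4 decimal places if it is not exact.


Time quantum = 5
Execution trace:
  J1 runs 5 units, time = 5
  J2 runs 5 units, time = 10
  J3 runs 5 units, time = 15
  J4 runs 5 units, time = 20
  J1 runs 5 units, time = 25
  J2 runs 1 units, time = 26
  J4 runs 5 units, time = 31
  J1 runs 1 units, time = 32
  J4 runs 1 units, time = 33
Finish times: [32, 26, 15, 33]
Average turnaround = 106/4 = 26.5

26.5


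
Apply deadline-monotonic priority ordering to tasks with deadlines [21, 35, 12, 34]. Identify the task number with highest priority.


Sort tasks by relative deadline (ascending):
  Task 3: deadline = 12
  Task 1: deadline = 21
  Task 4: deadline = 34
  Task 2: deadline = 35
Priority order (highest first): [3, 1, 4, 2]
Highest priority task = 3

3


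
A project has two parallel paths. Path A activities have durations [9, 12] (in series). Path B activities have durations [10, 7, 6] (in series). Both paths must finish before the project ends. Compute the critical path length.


Path A total = 9 + 12 = 21
Path B total = 10 + 7 + 6 = 23
Critical path = longest path = max(21, 23) = 23

23


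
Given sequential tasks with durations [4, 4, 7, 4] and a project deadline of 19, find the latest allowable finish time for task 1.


LF(activity 1) = deadline - sum of successor durations
Successors: activities 2 through 4 with durations [4, 7, 4]
Sum of successor durations = 15
LF = 19 - 15 = 4

4


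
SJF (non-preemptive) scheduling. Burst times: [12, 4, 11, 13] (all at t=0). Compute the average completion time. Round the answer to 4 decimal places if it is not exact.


SJF order (ascending): [4, 11, 12, 13]
Completion times:
  Job 1: burst=4, C=4
  Job 2: burst=11, C=15
  Job 3: burst=12, C=27
  Job 4: burst=13, C=40
Average completion = 86/4 = 21.5

21.5


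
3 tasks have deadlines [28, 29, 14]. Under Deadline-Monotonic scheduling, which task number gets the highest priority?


Sort tasks by relative deadline (ascending):
  Task 3: deadline = 14
  Task 1: deadline = 28
  Task 2: deadline = 29
Priority order (highest first): [3, 1, 2]
Highest priority task = 3

3


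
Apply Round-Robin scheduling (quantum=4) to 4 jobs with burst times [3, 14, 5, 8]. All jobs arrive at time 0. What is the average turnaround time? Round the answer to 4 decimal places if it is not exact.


Time quantum = 4
Execution trace:
  J1 runs 3 units, time = 3
  J2 runs 4 units, time = 7
  J3 runs 4 units, time = 11
  J4 runs 4 units, time = 15
  J2 runs 4 units, time = 19
  J3 runs 1 units, time = 20
  J4 runs 4 units, time = 24
  J2 runs 4 units, time = 28
  J2 runs 2 units, time = 30
Finish times: [3, 30, 20, 24]
Average turnaround = 77/4 = 19.25

19.25


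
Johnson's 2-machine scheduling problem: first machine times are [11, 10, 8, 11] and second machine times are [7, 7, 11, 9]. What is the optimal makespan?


Apply Johnson's rule:
  Group 1 (a <= b): [(3, 8, 11)]
  Group 2 (a > b): [(4, 11, 9), (1, 11, 7), (2, 10, 7)]
Optimal job order: [3, 4, 1, 2]
Schedule:
  Job 3: M1 done at 8, M2 done at 19
  Job 4: M1 done at 19, M2 done at 28
  Job 1: M1 done at 30, M2 done at 37
  Job 2: M1 done at 40, M2 done at 47
Makespan = 47

47


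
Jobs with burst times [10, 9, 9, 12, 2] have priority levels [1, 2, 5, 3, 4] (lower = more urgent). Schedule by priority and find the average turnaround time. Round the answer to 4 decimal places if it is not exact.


Sort by priority (ascending = highest first):
Order: [(1, 10), (2, 9), (3, 12), (4, 2), (5, 9)]
Completion times:
  Priority 1, burst=10, C=10
  Priority 2, burst=9, C=19
  Priority 3, burst=12, C=31
  Priority 4, burst=2, C=33
  Priority 5, burst=9, C=42
Average turnaround = 135/5 = 27.0

27.0


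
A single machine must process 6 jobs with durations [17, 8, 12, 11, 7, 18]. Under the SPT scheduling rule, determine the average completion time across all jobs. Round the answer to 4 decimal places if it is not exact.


Sort jobs by processing time (SPT order): [7, 8, 11, 12, 17, 18]
Compute completion times sequentially:
  Job 1: processing = 7, completes at 7
  Job 2: processing = 8, completes at 15
  Job 3: processing = 11, completes at 26
  Job 4: processing = 12, completes at 38
  Job 5: processing = 17, completes at 55
  Job 6: processing = 18, completes at 73
Sum of completion times = 214
Average completion time = 214/6 = 35.6667

35.6667


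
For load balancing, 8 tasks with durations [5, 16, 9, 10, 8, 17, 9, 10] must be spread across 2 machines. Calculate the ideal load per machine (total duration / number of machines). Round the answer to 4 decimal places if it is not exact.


Total processing time = 5 + 16 + 9 + 10 + 8 + 17 + 9 + 10 = 84
Number of machines = 2
Ideal balanced load = 84 / 2 = 42.0

42.0


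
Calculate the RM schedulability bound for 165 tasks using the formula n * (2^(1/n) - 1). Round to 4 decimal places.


Compute 2^(1/165) = 1.0042097281
Subtract 1: 1.0042097281 - 1 = 0.0042097281
Multiply by n: 165 * 0.0042097281 = 0.6946051365
Round to 4 dp: 0.6946

0.6946


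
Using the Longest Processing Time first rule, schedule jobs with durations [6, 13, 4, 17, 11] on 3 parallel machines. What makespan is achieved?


Sort jobs in decreasing order (LPT): [17, 13, 11, 6, 4]
Assign each job to the least loaded machine:
  Machine 1: jobs [17], load = 17
  Machine 2: jobs [13, 4], load = 17
  Machine 3: jobs [11, 6], load = 17
Makespan = max load = 17

17


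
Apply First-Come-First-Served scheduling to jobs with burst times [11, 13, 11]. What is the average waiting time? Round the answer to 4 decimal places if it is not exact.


FCFS order (as given): [11, 13, 11]
Waiting times:
  Job 1: wait = 0
  Job 2: wait = 11
  Job 3: wait = 24
Sum of waiting times = 35
Average waiting time = 35/3 = 11.6667

11.6667


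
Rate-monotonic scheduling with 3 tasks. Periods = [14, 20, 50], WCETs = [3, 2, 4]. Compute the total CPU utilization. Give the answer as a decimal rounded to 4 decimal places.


Compute individual utilizations (exact fractions):
  Task 1: C/T = 3/14 (approx. 0.2143)
  Task 2: C/T = 2/20 = 1/10 (approx. 0.1)
  Task 3: C/T = 4/50 = 2/25 (approx. 0.08)
Total utilization U = 3/14 + 1/10 + 2/25 = 69/175
Rounded to 4 decimal places: U = 0.3943
RM (Liu & Layland) bound for 3 tasks = 0.779763; compare with U = 69/175 (approx. 0.394286)
U <= bound, so schedulable by RM sufficient condition.

0.3943


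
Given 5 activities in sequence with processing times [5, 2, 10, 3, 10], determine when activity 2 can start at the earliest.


Activity 2 starts after activities 1 through 1 complete.
Predecessor durations: [5]
ES = 5 = 5

5


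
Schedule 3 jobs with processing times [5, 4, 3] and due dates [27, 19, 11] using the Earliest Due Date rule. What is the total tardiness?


Sort by due date (EDD order): [(3, 11), (4, 19), (5, 27)]
Compute completion times and tardiness:
  Job 1: p=3, d=11, C=3, tardiness=max(0,3-11)=0
  Job 2: p=4, d=19, C=7, tardiness=max(0,7-19)=0
  Job 3: p=5, d=27, C=12, tardiness=max(0,12-27)=0
Total tardiness = 0

0


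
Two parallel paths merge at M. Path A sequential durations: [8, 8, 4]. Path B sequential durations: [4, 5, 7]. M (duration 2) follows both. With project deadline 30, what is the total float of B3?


Forward pass: ES(B3) = sum of predecessors on chain B = 9
EF = ES + duration = 9 + 7 = 16
Backward pass: LF(M) = deadline = 30; LS(M) = 30 - 2 = 28
LF(B3) = LS(M) - sum(successors on chain B) = 28 - 0 = 28
LS = LF - duration = 28 - 7 = 21
Total float = LS - ES = 21 - 9 = 12

12


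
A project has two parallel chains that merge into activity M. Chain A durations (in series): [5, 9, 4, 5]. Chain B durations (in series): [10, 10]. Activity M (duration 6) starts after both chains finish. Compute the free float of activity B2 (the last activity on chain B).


ES(B2) = sum of predecessors on chain B = 10
EF(B2) = ES + duration = 10 + 10 = 20
Successor of B2 is M. ES(M) = max(sum(A), sum(B)) = max(23, 20) = 23
Free float = ES(successor) - EF(current) = 23 - 20 = 3

3


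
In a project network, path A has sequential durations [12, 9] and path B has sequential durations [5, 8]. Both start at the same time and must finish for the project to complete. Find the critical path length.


Path A total = 12 + 9 = 21
Path B total = 5 + 8 = 13
Critical path = longest path = max(21, 13) = 21

21


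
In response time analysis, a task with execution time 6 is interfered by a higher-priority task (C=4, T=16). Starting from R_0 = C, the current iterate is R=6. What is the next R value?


R_next = C + ceil(R_prev / T_hp) * C_hp
ceil(6 / 16) = ceil(0.375) = 1
Interference = 1 * 4 = 4
R_next = 6 + 4 = 10

10


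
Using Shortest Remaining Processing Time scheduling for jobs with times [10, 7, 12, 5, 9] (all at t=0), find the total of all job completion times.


Since all jobs arrive at t=0, SRPT equals SPT ordering.
SPT order: [5, 7, 9, 10, 12]
Completion times:
  Job 1: p=5, C=5
  Job 2: p=7, C=12
  Job 3: p=9, C=21
  Job 4: p=10, C=31
  Job 5: p=12, C=43
Total completion time = 5 + 12 + 21 + 31 + 43 = 112

112


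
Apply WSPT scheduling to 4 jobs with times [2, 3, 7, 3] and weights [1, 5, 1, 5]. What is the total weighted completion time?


Compute p/w ratios and sort ascending (WSPT): [(3, 5), (3, 5), (2, 1), (7, 1)]
Compute weighted completion times:
  Job (p=3,w=5): C=3, w*C=5*3=15
  Job (p=3,w=5): C=6, w*C=5*6=30
  Job (p=2,w=1): C=8, w*C=1*8=8
  Job (p=7,w=1): C=15, w*C=1*15=15
Total weighted completion time = 68

68


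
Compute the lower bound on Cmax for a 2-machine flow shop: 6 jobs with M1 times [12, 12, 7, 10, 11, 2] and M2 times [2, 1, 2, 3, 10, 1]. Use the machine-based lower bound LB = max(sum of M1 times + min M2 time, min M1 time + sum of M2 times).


LB1 = sum(M1 times) + min(M2 times) = 54 + 1 = 55
LB2 = min(M1 times) + sum(M2 times) = 2 + 19 = 21
Lower bound = max(LB1, LB2) = max(55, 21) = 55

55


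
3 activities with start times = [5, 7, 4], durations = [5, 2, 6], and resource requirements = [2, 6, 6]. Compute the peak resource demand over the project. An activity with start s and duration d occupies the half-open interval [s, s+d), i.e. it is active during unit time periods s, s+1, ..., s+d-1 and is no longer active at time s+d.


Each activity i is active on [start_i, start_i + duration_i).
Compute total resource usage per time slot:
  t=0: active resources = [], total = 0
  t=1: active resources = [], total = 0
  t=2: active resources = [], total = 0
  t=3: active resources = [], total = 0
  t=4: active resources = [6], total = 6
  t=5: active resources = [2, 6], total = 8
  t=6: active resources = [2, 6], total = 8
  t=7: active resources = [2, 6, 6], total = 14
  t=8: active resources = [2, 6, 6], total = 14
  t=9: active resources = [2, 6], total = 8
Peak resource demand = 14

14


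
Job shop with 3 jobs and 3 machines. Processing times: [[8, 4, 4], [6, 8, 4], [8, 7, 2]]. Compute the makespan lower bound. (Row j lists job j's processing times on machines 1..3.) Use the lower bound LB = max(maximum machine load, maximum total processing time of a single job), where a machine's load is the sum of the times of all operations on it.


Machine loads:
  Machine 1: 8 + 6 + 8 = 22
  Machine 2: 4 + 8 + 7 = 19
  Machine 3: 4 + 4 + 2 = 10
Max machine load = 22
Job totals:
  Job 1: 16
  Job 2: 18
  Job 3: 17
Max job total = 18
Lower bound = max(22, 18) = 22

22


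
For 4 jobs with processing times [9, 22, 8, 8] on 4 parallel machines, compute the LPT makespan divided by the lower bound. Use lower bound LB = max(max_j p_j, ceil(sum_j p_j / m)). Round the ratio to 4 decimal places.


LPT order: [22, 9, 8, 8]
Machine loads after assignment: [22, 9, 8, 8]
LPT makespan = 22
Lower bound = max(max_job, ceil(total/4)) = max(22, 12) = 22
Ratio = 22 / 22 = 1.0

1.0


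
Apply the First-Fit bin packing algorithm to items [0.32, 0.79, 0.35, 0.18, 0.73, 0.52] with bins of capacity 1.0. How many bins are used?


Place items sequentially using First-Fit:
  Item 0.32 -> new Bin 1
  Item 0.79 -> new Bin 2
  Item 0.35 -> Bin 1 (now 0.67)
  Item 0.18 -> Bin 1 (now 0.85)
  Item 0.73 -> new Bin 3
  Item 0.52 -> new Bin 4
Total bins used = 4

4


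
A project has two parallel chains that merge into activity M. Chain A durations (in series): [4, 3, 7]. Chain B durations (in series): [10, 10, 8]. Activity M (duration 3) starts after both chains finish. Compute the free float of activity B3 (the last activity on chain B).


ES(B3) = sum of predecessors on chain B = 20
EF(B3) = ES + duration = 20 + 8 = 28
Successor of B3 is M. ES(M) = max(sum(A), sum(B)) = max(14, 28) = 28
Free float = ES(successor) - EF(current) = 28 - 28 = 0

0


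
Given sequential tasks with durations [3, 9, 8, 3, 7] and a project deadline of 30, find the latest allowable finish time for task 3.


LF(activity 3) = deadline - sum of successor durations
Successors: activities 4 through 5 with durations [3, 7]
Sum of successor durations = 10
LF = 30 - 10 = 20

20


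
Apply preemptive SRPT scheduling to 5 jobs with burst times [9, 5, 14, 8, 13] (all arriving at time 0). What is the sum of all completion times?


Since all jobs arrive at t=0, SRPT equals SPT ordering.
SPT order: [5, 8, 9, 13, 14]
Completion times:
  Job 1: p=5, C=5
  Job 2: p=8, C=13
  Job 3: p=9, C=22
  Job 4: p=13, C=35
  Job 5: p=14, C=49
Total completion time = 5 + 13 + 22 + 35 + 49 = 124

124


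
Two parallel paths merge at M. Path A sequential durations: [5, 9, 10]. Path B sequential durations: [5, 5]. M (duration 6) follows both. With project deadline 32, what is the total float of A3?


Forward pass: ES(A3) = sum of predecessors on chain A = 14
EF = ES + duration = 14 + 10 = 24
Backward pass: LF(M) = deadline = 32; LS(M) = 32 - 6 = 26
LF(A3) = LS(M) - sum(successors on chain A) = 26 - 0 = 26
LS = LF - duration = 26 - 10 = 16
Total float = LS - ES = 16 - 14 = 2

2


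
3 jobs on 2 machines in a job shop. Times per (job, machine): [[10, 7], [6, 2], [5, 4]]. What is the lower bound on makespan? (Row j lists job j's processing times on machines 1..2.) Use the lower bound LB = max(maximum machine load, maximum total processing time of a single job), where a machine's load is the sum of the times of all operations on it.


Machine loads:
  Machine 1: 10 + 6 + 5 = 21
  Machine 2: 7 + 2 + 4 = 13
Max machine load = 21
Job totals:
  Job 1: 17
  Job 2: 8
  Job 3: 9
Max job total = 17
Lower bound = max(21, 17) = 21

21


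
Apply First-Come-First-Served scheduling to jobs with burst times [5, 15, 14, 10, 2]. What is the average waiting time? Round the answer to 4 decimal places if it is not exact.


FCFS order (as given): [5, 15, 14, 10, 2]
Waiting times:
  Job 1: wait = 0
  Job 2: wait = 5
  Job 3: wait = 20
  Job 4: wait = 34
  Job 5: wait = 44
Sum of waiting times = 103
Average waiting time = 103/5 = 20.6

20.6


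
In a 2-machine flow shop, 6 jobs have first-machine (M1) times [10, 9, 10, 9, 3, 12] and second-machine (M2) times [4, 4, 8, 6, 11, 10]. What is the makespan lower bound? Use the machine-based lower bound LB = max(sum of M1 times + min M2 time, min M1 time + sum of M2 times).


LB1 = sum(M1 times) + min(M2 times) = 53 + 4 = 57
LB2 = min(M1 times) + sum(M2 times) = 3 + 43 = 46
Lower bound = max(LB1, LB2) = max(57, 46) = 57

57


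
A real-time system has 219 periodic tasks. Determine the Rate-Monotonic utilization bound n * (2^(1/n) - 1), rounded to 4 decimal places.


Compute 2^(1/219) = 1.0031700697
Subtract 1: 1.0031700697 - 1 = 0.0031700697
Multiply by n: 219 * 0.0031700697 = 0.6942452643
Round to 4 dp: 0.6942

0.6942


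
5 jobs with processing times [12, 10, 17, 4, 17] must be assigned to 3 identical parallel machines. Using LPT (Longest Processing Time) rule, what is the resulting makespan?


Sort jobs in decreasing order (LPT): [17, 17, 12, 10, 4]
Assign each job to the least loaded machine:
  Machine 1: jobs [17, 4], load = 21
  Machine 2: jobs [17], load = 17
  Machine 3: jobs [12, 10], load = 22
Makespan = max load = 22

22


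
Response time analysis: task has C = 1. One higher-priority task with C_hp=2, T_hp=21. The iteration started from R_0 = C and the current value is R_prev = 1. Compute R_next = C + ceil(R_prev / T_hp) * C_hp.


R_next = C + ceil(R_prev / T_hp) * C_hp
ceil(1 / 21) = ceil(0.0476) = 1
Interference = 1 * 2 = 2
R_next = 1 + 2 = 3

3


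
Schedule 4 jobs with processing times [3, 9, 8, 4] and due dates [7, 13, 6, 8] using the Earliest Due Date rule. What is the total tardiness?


Sort by due date (EDD order): [(8, 6), (3, 7), (4, 8), (9, 13)]
Compute completion times and tardiness:
  Job 1: p=8, d=6, C=8, tardiness=max(0,8-6)=2
  Job 2: p=3, d=7, C=11, tardiness=max(0,11-7)=4
  Job 3: p=4, d=8, C=15, tardiness=max(0,15-8)=7
  Job 4: p=9, d=13, C=24, tardiness=max(0,24-13)=11
Total tardiness = 24

24


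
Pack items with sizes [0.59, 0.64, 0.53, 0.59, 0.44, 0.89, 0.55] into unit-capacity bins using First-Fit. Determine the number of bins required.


Place items sequentially using First-Fit:
  Item 0.59 -> new Bin 1
  Item 0.64 -> new Bin 2
  Item 0.53 -> new Bin 3
  Item 0.59 -> new Bin 4
  Item 0.44 -> Bin 3 (now 0.97)
  Item 0.89 -> new Bin 5
  Item 0.55 -> new Bin 6
Total bins used = 6

6


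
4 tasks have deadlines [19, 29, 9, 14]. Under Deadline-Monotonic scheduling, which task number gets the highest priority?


Sort tasks by relative deadline (ascending):
  Task 3: deadline = 9
  Task 4: deadline = 14
  Task 1: deadline = 19
  Task 2: deadline = 29
Priority order (highest first): [3, 4, 1, 2]
Highest priority task = 3

3


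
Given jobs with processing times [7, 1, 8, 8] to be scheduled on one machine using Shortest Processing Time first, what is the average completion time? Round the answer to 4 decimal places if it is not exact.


Sort jobs by processing time (SPT order): [1, 7, 8, 8]
Compute completion times sequentially:
  Job 1: processing = 1, completes at 1
  Job 2: processing = 7, completes at 8
  Job 3: processing = 8, completes at 16
  Job 4: processing = 8, completes at 24
Sum of completion times = 49
Average completion time = 49/4 = 12.25

12.25


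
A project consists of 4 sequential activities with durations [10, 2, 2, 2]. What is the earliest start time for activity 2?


Activity 2 starts after activities 1 through 1 complete.
Predecessor durations: [10]
ES = 10 = 10

10


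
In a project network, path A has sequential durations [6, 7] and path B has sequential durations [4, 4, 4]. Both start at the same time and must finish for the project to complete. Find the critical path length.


Path A total = 6 + 7 = 13
Path B total = 4 + 4 + 4 = 12
Critical path = longest path = max(13, 12) = 13

13


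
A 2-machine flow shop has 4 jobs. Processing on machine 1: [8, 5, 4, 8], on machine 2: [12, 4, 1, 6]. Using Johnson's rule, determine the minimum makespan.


Apply Johnson's rule:
  Group 1 (a <= b): [(1, 8, 12)]
  Group 2 (a > b): [(4, 8, 6), (2, 5, 4), (3, 4, 1)]
Optimal job order: [1, 4, 2, 3]
Schedule:
  Job 1: M1 done at 8, M2 done at 20
  Job 4: M1 done at 16, M2 done at 26
  Job 2: M1 done at 21, M2 done at 30
  Job 3: M1 done at 25, M2 done at 31
Makespan = 31

31


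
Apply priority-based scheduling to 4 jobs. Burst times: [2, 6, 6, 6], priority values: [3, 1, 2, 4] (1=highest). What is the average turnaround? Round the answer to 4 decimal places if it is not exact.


Sort by priority (ascending = highest first):
Order: [(1, 6), (2, 6), (3, 2), (4, 6)]
Completion times:
  Priority 1, burst=6, C=6
  Priority 2, burst=6, C=12
  Priority 3, burst=2, C=14
  Priority 4, burst=6, C=20
Average turnaround = 52/4 = 13.0

13.0


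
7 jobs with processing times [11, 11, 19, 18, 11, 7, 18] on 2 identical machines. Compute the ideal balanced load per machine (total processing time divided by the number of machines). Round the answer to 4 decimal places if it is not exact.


Total processing time = 11 + 11 + 19 + 18 + 11 + 7 + 18 = 95
Number of machines = 2
Ideal balanced load = 95 / 2 = 47.5

47.5


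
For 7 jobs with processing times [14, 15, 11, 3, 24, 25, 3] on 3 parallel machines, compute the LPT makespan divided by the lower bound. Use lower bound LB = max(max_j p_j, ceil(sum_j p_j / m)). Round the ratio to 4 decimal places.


LPT order: [25, 24, 15, 14, 11, 3, 3]
Machine loads after assignment: [31, 35, 29]
LPT makespan = 35
Lower bound = max(max_job, ceil(total/3)) = max(25, 32) = 32
Ratio = 35 / 32 = 1.0938

1.0938


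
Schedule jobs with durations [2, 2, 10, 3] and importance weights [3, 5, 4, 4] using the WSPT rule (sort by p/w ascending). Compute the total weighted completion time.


Compute p/w ratios and sort ascending (WSPT): [(2, 5), (2, 3), (3, 4), (10, 4)]
Compute weighted completion times:
  Job (p=2,w=5): C=2, w*C=5*2=10
  Job (p=2,w=3): C=4, w*C=3*4=12
  Job (p=3,w=4): C=7, w*C=4*7=28
  Job (p=10,w=4): C=17, w*C=4*17=68
Total weighted completion time = 118

118


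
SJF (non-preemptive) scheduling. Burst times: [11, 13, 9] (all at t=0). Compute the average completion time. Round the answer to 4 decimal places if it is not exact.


SJF order (ascending): [9, 11, 13]
Completion times:
  Job 1: burst=9, C=9
  Job 2: burst=11, C=20
  Job 3: burst=13, C=33
Average completion = 62/3 = 20.6667

20.6667


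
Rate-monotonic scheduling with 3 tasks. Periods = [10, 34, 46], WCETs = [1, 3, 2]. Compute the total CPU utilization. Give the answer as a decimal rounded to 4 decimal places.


Compute individual utilizations (exact fractions):
  Task 1: C/T = 1/10 (approx. 0.1)
  Task 2: C/T = 3/34 (approx. 0.0882)
  Task 3: C/T = 2/46 = 1/23 (approx. 0.0435)
Total utilization U = 1/10 + 3/34 + 1/23 = 453/1955
Rounded to 4 decimal places: U = 0.2317
RM (Liu & Layland) bound for 3 tasks = 0.779763; compare with U = 453/1955 (approx. 0.231714)
U <= bound, so schedulable by RM sufficient condition.

0.2317


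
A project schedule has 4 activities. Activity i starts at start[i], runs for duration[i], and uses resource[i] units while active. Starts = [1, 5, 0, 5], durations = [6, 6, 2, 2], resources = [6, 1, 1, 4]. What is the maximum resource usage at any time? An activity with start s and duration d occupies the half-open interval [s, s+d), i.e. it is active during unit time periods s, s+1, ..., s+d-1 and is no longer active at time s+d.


Each activity i is active on [start_i, start_i + duration_i).
Compute total resource usage per time slot:
  t=0: active resources = [1], total = 1
  t=1: active resources = [6, 1], total = 7
  t=2: active resources = [6], total = 6
  t=3: active resources = [6], total = 6
  t=4: active resources = [6], total = 6
  t=5: active resources = [6, 1, 4], total = 11
  t=6: active resources = [6, 1, 4], total = 11
  t=7: active resources = [1], total = 1
  t=8: active resources = [1], total = 1
  t=9: active resources = [1], total = 1
  t=10: active resources = [1], total = 1
Peak resource demand = 11

11


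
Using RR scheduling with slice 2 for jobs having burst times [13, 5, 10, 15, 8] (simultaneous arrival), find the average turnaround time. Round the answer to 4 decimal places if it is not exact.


Time quantum = 2
Execution trace:
  J1 runs 2 units, time = 2
  J2 runs 2 units, time = 4
  J3 runs 2 units, time = 6
  J4 runs 2 units, time = 8
  J5 runs 2 units, time = 10
  J1 runs 2 units, time = 12
  J2 runs 2 units, time = 14
  J3 runs 2 units, time = 16
  J4 runs 2 units, time = 18
  J5 runs 2 units, time = 20
  J1 runs 2 units, time = 22
  J2 runs 1 units, time = 23
  J3 runs 2 units, time = 25
  J4 runs 2 units, time = 27
  J5 runs 2 units, time = 29
  J1 runs 2 units, time = 31
  J3 runs 2 units, time = 33
  J4 runs 2 units, time = 35
  J5 runs 2 units, time = 37
  J1 runs 2 units, time = 39
  J3 runs 2 units, time = 41
  J4 runs 2 units, time = 43
  J1 runs 2 units, time = 45
  J4 runs 2 units, time = 47
  J1 runs 1 units, time = 48
  J4 runs 2 units, time = 50
  J4 runs 1 units, time = 51
Finish times: [48, 23, 41, 51, 37]
Average turnaround = 200/5 = 40.0

40.0


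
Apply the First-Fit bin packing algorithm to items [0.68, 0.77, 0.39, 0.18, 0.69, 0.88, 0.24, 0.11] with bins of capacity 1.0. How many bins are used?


Place items sequentially using First-Fit:
  Item 0.68 -> new Bin 1
  Item 0.77 -> new Bin 2
  Item 0.39 -> new Bin 3
  Item 0.18 -> Bin 1 (now 0.86)
  Item 0.69 -> new Bin 4
  Item 0.88 -> new Bin 5
  Item 0.24 -> Bin 3 (now 0.63)
  Item 0.11 -> Bin 1 (now 0.97)
Total bins used = 5

5


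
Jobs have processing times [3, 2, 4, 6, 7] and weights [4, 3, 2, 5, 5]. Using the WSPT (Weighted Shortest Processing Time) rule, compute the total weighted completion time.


Compute p/w ratios and sort ascending (WSPT): [(2, 3), (3, 4), (6, 5), (7, 5), (4, 2)]
Compute weighted completion times:
  Job (p=2,w=3): C=2, w*C=3*2=6
  Job (p=3,w=4): C=5, w*C=4*5=20
  Job (p=6,w=5): C=11, w*C=5*11=55
  Job (p=7,w=5): C=18, w*C=5*18=90
  Job (p=4,w=2): C=22, w*C=2*22=44
Total weighted completion time = 215

215


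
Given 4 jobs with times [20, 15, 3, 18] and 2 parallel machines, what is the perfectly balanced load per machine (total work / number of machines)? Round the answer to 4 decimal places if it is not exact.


Total processing time = 20 + 15 + 3 + 18 = 56
Number of machines = 2
Ideal balanced load = 56 / 2 = 28.0

28.0


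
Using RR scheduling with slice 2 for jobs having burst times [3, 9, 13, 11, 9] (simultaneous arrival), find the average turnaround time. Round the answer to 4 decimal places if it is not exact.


Time quantum = 2
Execution trace:
  J1 runs 2 units, time = 2
  J2 runs 2 units, time = 4
  J3 runs 2 units, time = 6
  J4 runs 2 units, time = 8
  J5 runs 2 units, time = 10
  J1 runs 1 units, time = 11
  J2 runs 2 units, time = 13
  J3 runs 2 units, time = 15
  J4 runs 2 units, time = 17
  J5 runs 2 units, time = 19
  J2 runs 2 units, time = 21
  J3 runs 2 units, time = 23
  J4 runs 2 units, time = 25
  J5 runs 2 units, time = 27
  J2 runs 2 units, time = 29
  J3 runs 2 units, time = 31
  J4 runs 2 units, time = 33
  J5 runs 2 units, time = 35
  J2 runs 1 units, time = 36
  J3 runs 2 units, time = 38
  J4 runs 2 units, time = 40
  J5 runs 1 units, time = 41
  J3 runs 2 units, time = 43
  J4 runs 1 units, time = 44
  J3 runs 1 units, time = 45
Finish times: [11, 36, 45, 44, 41]
Average turnaround = 177/5 = 35.4

35.4


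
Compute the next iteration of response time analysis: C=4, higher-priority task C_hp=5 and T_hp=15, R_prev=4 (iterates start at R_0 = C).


R_next = C + ceil(R_prev / T_hp) * C_hp
ceil(4 / 15) = ceil(0.2667) = 1
Interference = 1 * 5 = 5
R_next = 4 + 5 = 9

9


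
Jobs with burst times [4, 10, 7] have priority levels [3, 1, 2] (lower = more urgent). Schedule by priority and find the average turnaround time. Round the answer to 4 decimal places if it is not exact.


Sort by priority (ascending = highest first):
Order: [(1, 10), (2, 7), (3, 4)]
Completion times:
  Priority 1, burst=10, C=10
  Priority 2, burst=7, C=17
  Priority 3, burst=4, C=21
Average turnaround = 48/3 = 16.0

16.0


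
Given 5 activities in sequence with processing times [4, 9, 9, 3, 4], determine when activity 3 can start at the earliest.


Activity 3 starts after activities 1 through 2 complete.
Predecessor durations: [4, 9]
ES = 4 + 9 = 13

13


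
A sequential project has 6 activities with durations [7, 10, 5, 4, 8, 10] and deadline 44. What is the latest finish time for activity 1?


LF(activity 1) = deadline - sum of successor durations
Successors: activities 2 through 6 with durations [10, 5, 4, 8, 10]
Sum of successor durations = 37
LF = 44 - 37 = 7

7


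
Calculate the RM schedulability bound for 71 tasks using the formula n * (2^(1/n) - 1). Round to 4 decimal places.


Compute 2^(1/71) = 1.0098104463
Subtract 1: 1.0098104463 - 1 = 0.0098104463
Multiply by n: 71 * 0.0098104463 = 0.6965416873
Round to 4 dp: 0.6965

0.6965


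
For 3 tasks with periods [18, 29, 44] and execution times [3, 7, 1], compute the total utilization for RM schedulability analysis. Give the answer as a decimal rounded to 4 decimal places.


Compute individual utilizations (exact fractions):
  Task 1: C/T = 3/18 = 1/6 (approx. 0.1667)
  Task 2: C/T = 7/29 (approx. 0.2414)
  Task 3: C/T = 1/44 (approx. 0.0227)
Total utilization U = 1/6 + 7/29 + 1/44 = 1649/3828
Rounded to 4 decimal places: U = 0.4308
RM (Liu & Layland) bound for 3 tasks = 0.779763; compare with U = 1649/3828 (approx. 0.430773)
U <= bound, so schedulable by RM sufficient condition.

0.4308


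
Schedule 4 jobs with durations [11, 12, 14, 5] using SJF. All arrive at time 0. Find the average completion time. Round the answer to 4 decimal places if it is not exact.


SJF order (ascending): [5, 11, 12, 14]
Completion times:
  Job 1: burst=5, C=5
  Job 2: burst=11, C=16
  Job 3: burst=12, C=28
  Job 4: burst=14, C=42
Average completion = 91/4 = 22.75

22.75


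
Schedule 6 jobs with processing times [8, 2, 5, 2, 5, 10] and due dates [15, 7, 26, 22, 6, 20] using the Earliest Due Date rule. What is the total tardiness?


Sort by due date (EDD order): [(5, 6), (2, 7), (8, 15), (10, 20), (2, 22), (5, 26)]
Compute completion times and tardiness:
  Job 1: p=5, d=6, C=5, tardiness=max(0,5-6)=0
  Job 2: p=2, d=7, C=7, tardiness=max(0,7-7)=0
  Job 3: p=8, d=15, C=15, tardiness=max(0,15-15)=0
  Job 4: p=10, d=20, C=25, tardiness=max(0,25-20)=5
  Job 5: p=2, d=22, C=27, tardiness=max(0,27-22)=5
  Job 6: p=5, d=26, C=32, tardiness=max(0,32-26)=6
Total tardiness = 16

16


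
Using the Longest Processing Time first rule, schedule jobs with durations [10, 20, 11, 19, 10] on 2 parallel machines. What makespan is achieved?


Sort jobs in decreasing order (LPT): [20, 19, 11, 10, 10]
Assign each job to the least loaded machine:
  Machine 1: jobs [20, 10, 10], load = 40
  Machine 2: jobs [19, 11], load = 30
Makespan = max load = 40

40


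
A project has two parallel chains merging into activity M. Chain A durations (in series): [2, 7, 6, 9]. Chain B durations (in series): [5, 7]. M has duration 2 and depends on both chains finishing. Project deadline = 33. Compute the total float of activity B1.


Forward pass: ES(B1) = sum of predecessors on chain B = 0
EF = ES + duration = 0 + 5 = 5
Backward pass: LF(M) = deadline = 33; LS(M) = 33 - 2 = 31
LF(B1) = LS(M) - sum(successors on chain B) = 31 - 7 = 24
LS = LF - duration = 24 - 5 = 19
Total float = LS - ES = 19 - 0 = 19

19


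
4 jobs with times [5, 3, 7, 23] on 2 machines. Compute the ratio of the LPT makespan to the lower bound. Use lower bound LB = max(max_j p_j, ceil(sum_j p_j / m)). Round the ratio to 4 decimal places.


LPT order: [23, 7, 5, 3]
Machine loads after assignment: [23, 15]
LPT makespan = 23
Lower bound = max(max_job, ceil(total/2)) = max(23, 19) = 23
Ratio = 23 / 23 = 1.0

1.0


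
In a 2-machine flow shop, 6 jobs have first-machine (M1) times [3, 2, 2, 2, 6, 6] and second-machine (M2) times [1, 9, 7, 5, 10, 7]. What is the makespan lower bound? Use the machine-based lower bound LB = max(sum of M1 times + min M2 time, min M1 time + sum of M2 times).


LB1 = sum(M1 times) + min(M2 times) = 21 + 1 = 22
LB2 = min(M1 times) + sum(M2 times) = 2 + 39 = 41
Lower bound = max(LB1, LB2) = max(22, 41) = 41

41


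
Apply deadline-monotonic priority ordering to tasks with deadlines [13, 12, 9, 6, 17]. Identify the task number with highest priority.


Sort tasks by relative deadline (ascending):
  Task 4: deadline = 6
  Task 3: deadline = 9
  Task 2: deadline = 12
  Task 1: deadline = 13
  Task 5: deadline = 17
Priority order (highest first): [4, 3, 2, 1, 5]
Highest priority task = 4

4


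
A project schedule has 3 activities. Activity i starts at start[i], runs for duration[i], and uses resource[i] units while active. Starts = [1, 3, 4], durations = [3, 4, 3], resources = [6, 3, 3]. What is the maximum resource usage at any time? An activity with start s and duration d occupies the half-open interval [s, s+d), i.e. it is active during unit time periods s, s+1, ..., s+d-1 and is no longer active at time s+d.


Each activity i is active on [start_i, start_i + duration_i).
Compute total resource usage per time slot:
  t=0: active resources = [], total = 0
  t=1: active resources = [6], total = 6
  t=2: active resources = [6], total = 6
  t=3: active resources = [6, 3], total = 9
  t=4: active resources = [3, 3], total = 6
  t=5: active resources = [3, 3], total = 6
  t=6: active resources = [3, 3], total = 6
Peak resource demand = 9

9


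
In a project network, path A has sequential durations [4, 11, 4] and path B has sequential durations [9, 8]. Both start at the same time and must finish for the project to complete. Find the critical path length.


Path A total = 4 + 11 + 4 = 19
Path B total = 9 + 8 = 17
Critical path = longest path = max(19, 17) = 19

19


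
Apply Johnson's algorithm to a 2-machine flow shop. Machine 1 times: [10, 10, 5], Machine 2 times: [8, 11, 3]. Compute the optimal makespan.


Apply Johnson's rule:
  Group 1 (a <= b): [(2, 10, 11)]
  Group 2 (a > b): [(1, 10, 8), (3, 5, 3)]
Optimal job order: [2, 1, 3]
Schedule:
  Job 2: M1 done at 10, M2 done at 21
  Job 1: M1 done at 20, M2 done at 29
  Job 3: M1 done at 25, M2 done at 32
Makespan = 32

32


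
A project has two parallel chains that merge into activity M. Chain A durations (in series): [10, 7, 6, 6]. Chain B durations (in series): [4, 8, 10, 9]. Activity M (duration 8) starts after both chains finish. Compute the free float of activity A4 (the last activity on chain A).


ES(A4) = sum of predecessors on chain A = 23
EF(A4) = ES + duration = 23 + 6 = 29
Successor of A4 is M. ES(M) = max(sum(A), sum(B)) = max(29, 31) = 31
Free float = ES(successor) - EF(current) = 31 - 29 = 2

2


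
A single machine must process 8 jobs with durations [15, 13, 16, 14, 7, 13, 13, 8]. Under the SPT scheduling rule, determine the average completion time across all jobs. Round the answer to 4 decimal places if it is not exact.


Sort jobs by processing time (SPT order): [7, 8, 13, 13, 13, 14, 15, 16]
Compute completion times sequentially:
  Job 1: processing = 7, completes at 7
  Job 2: processing = 8, completes at 15
  Job 3: processing = 13, completes at 28
  Job 4: processing = 13, completes at 41
  Job 5: processing = 13, completes at 54
  Job 6: processing = 14, completes at 68
  Job 7: processing = 15, completes at 83
  Job 8: processing = 16, completes at 99
Sum of completion times = 395
Average completion time = 395/8 = 49.375

49.375


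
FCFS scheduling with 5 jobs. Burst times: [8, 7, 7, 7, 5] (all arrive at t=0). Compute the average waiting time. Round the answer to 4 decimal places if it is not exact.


FCFS order (as given): [8, 7, 7, 7, 5]
Waiting times:
  Job 1: wait = 0
  Job 2: wait = 8
  Job 3: wait = 15
  Job 4: wait = 22
  Job 5: wait = 29
Sum of waiting times = 74
Average waiting time = 74/5 = 14.8

14.8


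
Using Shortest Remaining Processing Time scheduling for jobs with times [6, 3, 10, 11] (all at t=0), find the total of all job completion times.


Since all jobs arrive at t=0, SRPT equals SPT ordering.
SPT order: [3, 6, 10, 11]
Completion times:
  Job 1: p=3, C=3
  Job 2: p=6, C=9
  Job 3: p=10, C=19
  Job 4: p=11, C=30
Total completion time = 3 + 9 + 19 + 30 = 61

61


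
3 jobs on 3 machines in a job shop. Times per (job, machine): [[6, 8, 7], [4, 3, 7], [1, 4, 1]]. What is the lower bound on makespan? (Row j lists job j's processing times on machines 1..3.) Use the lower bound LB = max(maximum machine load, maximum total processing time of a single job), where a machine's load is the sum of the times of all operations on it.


Machine loads:
  Machine 1: 6 + 4 + 1 = 11
  Machine 2: 8 + 3 + 4 = 15
  Machine 3: 7 + 7 + 1 = 15
Max machine load = 15
Job totals:
  Job 1: 21
  Job 2: 14
  Job 3: 6
Max job total = 21
Lower bound = max(15, 21) = 21

21


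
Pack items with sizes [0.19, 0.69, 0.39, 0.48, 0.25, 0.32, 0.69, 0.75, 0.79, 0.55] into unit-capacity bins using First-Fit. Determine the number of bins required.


Place items sequentially using First-Fit:
  Item 0.19 -> new Bin 1
  Item 0.69 -> Bin 1 (now 0.88)
  Item 0.39 -> new Bin 2
  Item 0.48 -> Bin 2 (now 0.87)
  Item 0.25 -> new Bin 3
  Item 0.32 -> Bin 3 (now 0.57)
  Item 0.69 -> new Bin 4
  Item 0.75 -> new Bin 5
  Item 0.79 -> new Bin 6
  Item 0.55 -> new Bin 7
Total bins used = 7

7


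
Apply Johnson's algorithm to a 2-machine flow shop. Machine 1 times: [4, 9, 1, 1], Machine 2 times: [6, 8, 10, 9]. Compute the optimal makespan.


Apply Johnson's rule:
  Group 1 (a <= b): [(3, 1, 10), (4, 1, 9), (1, 4, 6)]
  Group 2 (a > b): [(2, 9, 8)]
Optimal job order: [3, 4, 1, 2]
Schedule:
  Job 3: M1 done at 1, M2 done at 11
  Job 4: M1 done at 2, M2 done at 20
  Job 1: M1 done at 6, M2 done at 26
  Job 2: M1 done at 15, M2 done at 34
Makespan = 34

34
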